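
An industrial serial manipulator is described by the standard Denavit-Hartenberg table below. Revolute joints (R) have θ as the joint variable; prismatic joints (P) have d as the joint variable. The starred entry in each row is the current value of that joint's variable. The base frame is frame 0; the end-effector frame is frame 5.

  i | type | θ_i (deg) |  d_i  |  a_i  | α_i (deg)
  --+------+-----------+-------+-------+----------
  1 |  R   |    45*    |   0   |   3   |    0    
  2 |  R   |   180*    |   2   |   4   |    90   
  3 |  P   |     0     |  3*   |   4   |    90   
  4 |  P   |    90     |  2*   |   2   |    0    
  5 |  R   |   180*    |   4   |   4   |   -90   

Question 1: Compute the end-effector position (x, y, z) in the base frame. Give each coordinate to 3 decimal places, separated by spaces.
after link 1: o_1 = (2.1213, 2.1213, 0.0000)
after link 2: o_2 = (-0.7071, -0.7071, 2.0000)
after link 3: o_3 = (-5.6569, -1.4142, 2.0000)
after link 4: o_4 = (-7.0711, 0.0000, 0.0000)
after link 5: o_5 = (-4.2426, -2.8284, -4.0000)

-4.243 -2.828 -4.000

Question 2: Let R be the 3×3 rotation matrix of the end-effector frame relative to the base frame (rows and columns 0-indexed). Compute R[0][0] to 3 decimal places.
End-effector x-axis (col 0 of R) = (0.7071,-0.7071,-0.0000)
R[0][0] = 0.7071

0.707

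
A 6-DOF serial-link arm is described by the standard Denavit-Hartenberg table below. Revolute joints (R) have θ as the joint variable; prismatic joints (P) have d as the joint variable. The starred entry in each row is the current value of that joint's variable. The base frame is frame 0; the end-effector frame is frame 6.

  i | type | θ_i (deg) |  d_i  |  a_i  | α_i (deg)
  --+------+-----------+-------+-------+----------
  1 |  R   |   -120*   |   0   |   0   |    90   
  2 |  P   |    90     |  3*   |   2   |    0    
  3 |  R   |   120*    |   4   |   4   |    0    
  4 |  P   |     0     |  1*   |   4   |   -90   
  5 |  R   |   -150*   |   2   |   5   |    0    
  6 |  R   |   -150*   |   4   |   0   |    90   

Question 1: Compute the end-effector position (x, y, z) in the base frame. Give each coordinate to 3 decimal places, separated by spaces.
after link 1: o_1 = (0.0000, 0.0000, 0.0000)
after link 2: o_2 = (-2.5981, 1.5000, 2.0000)
after link 3: o_3 = (-4.3301, 6.5000, 0.0000)
after link 4: o_4 = (-3.4641, 10.0000, -2.0000)
after link 5: o_5 = (-8.0042, 7.1364, -1.5670)
after link 6: o_6 = (-9.0042, 5.4043, -5.0311)

-9.004 5.404 -5.031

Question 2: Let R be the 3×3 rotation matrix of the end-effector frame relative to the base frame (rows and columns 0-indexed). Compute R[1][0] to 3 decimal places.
-0.058

End-effector x-axis (col 0 of R) = (0.9665,-0.0580,-0.2500)
R[1][0] = -0.0580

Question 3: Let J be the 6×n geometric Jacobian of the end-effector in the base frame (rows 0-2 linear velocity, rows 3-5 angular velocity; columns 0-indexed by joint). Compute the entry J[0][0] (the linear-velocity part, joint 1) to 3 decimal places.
-5.404

axis z_0 = ẑ; lever o_n−o_0 = (-9.0042,5.4043,-5.0311)
cross product → J_v[:, 0] = (-5.4043,-9.0042,0.0000)
J_ω[:, 0] = z_0
entry J[0][0] = -5.4043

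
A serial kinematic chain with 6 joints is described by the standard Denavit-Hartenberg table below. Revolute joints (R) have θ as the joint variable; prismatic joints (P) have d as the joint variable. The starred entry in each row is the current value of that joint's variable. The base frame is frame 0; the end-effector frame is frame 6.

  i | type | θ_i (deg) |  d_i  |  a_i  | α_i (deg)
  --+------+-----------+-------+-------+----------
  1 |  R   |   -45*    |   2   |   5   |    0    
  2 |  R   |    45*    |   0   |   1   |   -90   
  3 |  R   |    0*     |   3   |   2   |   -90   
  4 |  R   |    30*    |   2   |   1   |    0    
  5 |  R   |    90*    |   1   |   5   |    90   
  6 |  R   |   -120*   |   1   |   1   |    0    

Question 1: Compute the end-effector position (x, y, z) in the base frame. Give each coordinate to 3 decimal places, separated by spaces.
6.018 -5.433 -0.134

after link 1: o_1 = (3.5355, -3.5355, 2.0000)
after link 2: o_2 = (4.5355, -3.5355, 2.0000)
after link 3: o_3 = (6.5355, -0.5355, 2.0000)
after link 4: o_4 = (7.4016, -1.0355, -0.0000)
after link 5: o_5 = (4.9016, -5.3657, -1.0000)
after link 6: o_6 = (6.0176, -5.4326, -0.1340)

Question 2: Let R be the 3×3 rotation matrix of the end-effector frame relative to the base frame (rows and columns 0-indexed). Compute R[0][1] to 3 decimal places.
-0.433

End-effector y-axis (col 1 of R) = (-0.4330,-0.7500,0.5000)
R[0][1] = -0.4330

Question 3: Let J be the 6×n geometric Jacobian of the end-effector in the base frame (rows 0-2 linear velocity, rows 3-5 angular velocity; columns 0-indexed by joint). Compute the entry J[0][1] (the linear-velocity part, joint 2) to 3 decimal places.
1.897

axis z_1 = (0.0000,0.0000,1.0000); lever o_n−o_1 = (2.4821,-1.8971,-2.1340)
cross product → J_v[:, 1] = (1.8971,2.4821,-0.0000)
J_ω[:, 1] = z_1
entry J[0][1] = 1.8971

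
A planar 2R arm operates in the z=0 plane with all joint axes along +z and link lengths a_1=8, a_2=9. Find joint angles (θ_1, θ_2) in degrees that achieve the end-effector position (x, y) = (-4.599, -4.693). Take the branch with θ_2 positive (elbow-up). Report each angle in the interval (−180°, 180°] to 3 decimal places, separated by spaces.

149.996 135.001

cos θ_2 = (43.1750−8²−9²)/(2·8·9) = -0.7071; θ_2 = 135.0009° (elbow-up)
β = atan2(-4.6930,-4.5990) = -134.4204°; ψ = atan2(6.3639,1.6359) = 75.5833°
θ_1 = β − ψ = -210.0037°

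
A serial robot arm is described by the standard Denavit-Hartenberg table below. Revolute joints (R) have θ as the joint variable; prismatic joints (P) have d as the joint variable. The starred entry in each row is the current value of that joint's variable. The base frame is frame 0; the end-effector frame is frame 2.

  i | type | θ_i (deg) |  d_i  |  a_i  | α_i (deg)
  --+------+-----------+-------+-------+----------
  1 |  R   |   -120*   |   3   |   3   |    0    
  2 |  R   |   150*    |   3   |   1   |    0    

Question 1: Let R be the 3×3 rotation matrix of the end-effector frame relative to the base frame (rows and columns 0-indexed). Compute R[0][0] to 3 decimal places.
End-effector x-axis (col 0 of R) = (0.8660,0.5000,0.0000)
R[0][0] = 0.8660

0.866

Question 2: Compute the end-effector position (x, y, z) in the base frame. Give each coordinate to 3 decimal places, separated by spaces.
-0.634 -2.098 6.000

after link 1: o_1 = (-1.5000, -2.5981, 3.0000)
after link 2: o_2 = (-0.6340, -2.0981, 6.0000)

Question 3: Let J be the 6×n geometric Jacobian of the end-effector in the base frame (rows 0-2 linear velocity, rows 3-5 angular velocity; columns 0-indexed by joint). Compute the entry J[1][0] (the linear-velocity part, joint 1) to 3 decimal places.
axis z_0 = ẑ; lever o_n−o_0 = (-0.6340,-2.0981,6.0000)
cross product → J_v[:, 0] = (2.0981,-0.6340,0.0000)
J_ω[:, 0] = z_0
entry J[1][0] = -0.6340

-0.634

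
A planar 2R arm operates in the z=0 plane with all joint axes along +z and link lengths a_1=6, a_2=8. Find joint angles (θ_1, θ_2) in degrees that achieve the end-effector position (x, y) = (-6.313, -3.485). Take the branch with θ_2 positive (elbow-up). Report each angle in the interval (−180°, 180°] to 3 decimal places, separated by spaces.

cos θ_2 = (51.9992−6²−8²)/(2·6·8) = -0.5000; θ_2 = 120.0006° (elbow-up)
β = atan2(-3.4850,-6.3130) = -151.0997°; ψ = atan2(6.9282,1.9999) = 73.8983°
θ_1 = β − ψ = -224.9981°

135.002 120.001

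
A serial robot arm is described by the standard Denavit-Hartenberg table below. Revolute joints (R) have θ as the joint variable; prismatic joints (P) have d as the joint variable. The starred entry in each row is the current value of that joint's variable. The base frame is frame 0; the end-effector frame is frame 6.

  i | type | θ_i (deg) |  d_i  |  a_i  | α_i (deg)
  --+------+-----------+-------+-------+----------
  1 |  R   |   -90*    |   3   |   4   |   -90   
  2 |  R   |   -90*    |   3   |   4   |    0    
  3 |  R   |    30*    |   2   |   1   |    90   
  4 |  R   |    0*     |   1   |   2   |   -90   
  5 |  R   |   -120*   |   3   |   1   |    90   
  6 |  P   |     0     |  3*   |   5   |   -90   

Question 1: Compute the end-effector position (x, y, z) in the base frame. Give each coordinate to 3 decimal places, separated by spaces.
8.000 1.366 7.098

after link 1: o_1 = (0.0000, -4.0000, 3.0000)
after link 2: o_2 = (3.0000, -4.0000, 7.0000)
after link 3: o_3 = (5.0000, -4.5000, 7.8660)
after link 4: o_4 = (5.0000, -4.6340, 10.0981)
after link 5: o_5 = (8.0000, -3.6340, 10.0981)
after link 6: o_6 = (8.0000, 1.3660, 7.0981)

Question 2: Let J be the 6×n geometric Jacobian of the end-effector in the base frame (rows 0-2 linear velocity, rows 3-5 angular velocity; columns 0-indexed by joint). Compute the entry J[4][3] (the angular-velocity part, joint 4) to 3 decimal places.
axis z_3 = (-0.0000,0.8660,0.5000); lever o_n−o_3 = (3.0000,5.8660,-0.7679)
cross product → J_v[:, 3] = (-3.5981,1.5000,-2.5981)
J_ω[:, 3] = z_3
entry J[4][3] = 0.8660

0.866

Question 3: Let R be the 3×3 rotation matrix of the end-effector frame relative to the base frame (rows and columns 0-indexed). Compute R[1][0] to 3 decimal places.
1.000

End-effector x-axis (col 0 of R) = (-0.0000,1.0000,0.0000)
R[1][0] = 1.0000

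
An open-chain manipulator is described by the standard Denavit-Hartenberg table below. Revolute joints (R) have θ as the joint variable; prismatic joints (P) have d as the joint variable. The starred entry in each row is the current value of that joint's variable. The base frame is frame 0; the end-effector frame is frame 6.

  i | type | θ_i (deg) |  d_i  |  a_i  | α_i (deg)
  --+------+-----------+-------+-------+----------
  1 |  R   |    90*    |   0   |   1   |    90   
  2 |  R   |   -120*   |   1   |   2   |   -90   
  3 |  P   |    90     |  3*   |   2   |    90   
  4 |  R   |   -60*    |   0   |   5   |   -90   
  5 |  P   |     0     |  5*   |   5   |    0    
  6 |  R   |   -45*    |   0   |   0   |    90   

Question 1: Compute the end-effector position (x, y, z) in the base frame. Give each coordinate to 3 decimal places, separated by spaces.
-10.330 -2.737 -0.152

after link 1: o_1 = (0.0000, 1.0000, 0.0000)
after link 2: o_2 = (1.0000, 0.0000, -1.7321)
after link 3: o_3 = (-1.0000, 2.5981, -3.2321)
after link 4: o_4 = (-3.5000, -1.1519, -1.0670)
after link 5: o_5 = (-10.3301, -2.7369, -0.1519)
after link 6: o_6 = (-10.3301, -2.7369, -0.1519)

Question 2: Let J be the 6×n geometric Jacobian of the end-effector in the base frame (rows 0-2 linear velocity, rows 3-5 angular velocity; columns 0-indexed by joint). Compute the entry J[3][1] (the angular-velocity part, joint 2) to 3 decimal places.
axis z_1 = (1.0000,-0.0000,0.0000); lever o_n−o_1 = (-10.3301,-3.7369,-0.1519)
cross product → J_v[:, 1] = (0.0000,0.1519,-3.7369)
J_ω[:, 1] = z_1
entry J[3][1] = 1.0000

1.000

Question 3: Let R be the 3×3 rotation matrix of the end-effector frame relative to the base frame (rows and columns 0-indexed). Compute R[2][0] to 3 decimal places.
End-effector x-axis (col 0 of R) = (-0.3536,-0.8839,-0.3062)
R[2][0] = -0.3062

-0.306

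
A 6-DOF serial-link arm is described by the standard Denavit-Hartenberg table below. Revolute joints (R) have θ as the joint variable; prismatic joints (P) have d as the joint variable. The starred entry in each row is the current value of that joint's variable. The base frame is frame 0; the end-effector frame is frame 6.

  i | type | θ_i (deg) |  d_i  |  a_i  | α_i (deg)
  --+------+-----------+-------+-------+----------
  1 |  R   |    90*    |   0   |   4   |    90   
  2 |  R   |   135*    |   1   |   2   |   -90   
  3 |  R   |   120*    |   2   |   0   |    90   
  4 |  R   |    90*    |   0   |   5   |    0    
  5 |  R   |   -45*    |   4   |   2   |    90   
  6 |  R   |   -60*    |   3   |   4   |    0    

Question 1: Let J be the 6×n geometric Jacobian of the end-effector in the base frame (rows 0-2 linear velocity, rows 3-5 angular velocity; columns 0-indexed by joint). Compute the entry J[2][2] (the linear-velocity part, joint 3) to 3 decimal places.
axis z_2 = (0.0000,-0.7071,-0.7071); lever o_n−o_2 = (-4.5546,-4.0279,-6.8716)
cross product → J_v[:, 2] = (2.0108,3.2206,-3.2206)
J_ω[:, 2] = z_2
entry J[2][2] = -3.2206

-3.221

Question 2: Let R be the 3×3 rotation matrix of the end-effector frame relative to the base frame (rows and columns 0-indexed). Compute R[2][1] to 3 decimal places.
End-effector y-axis (col 1 of R) = (-0.7803,-0.5227,-0.3433)
R[2][1] = -0.3433

-0.343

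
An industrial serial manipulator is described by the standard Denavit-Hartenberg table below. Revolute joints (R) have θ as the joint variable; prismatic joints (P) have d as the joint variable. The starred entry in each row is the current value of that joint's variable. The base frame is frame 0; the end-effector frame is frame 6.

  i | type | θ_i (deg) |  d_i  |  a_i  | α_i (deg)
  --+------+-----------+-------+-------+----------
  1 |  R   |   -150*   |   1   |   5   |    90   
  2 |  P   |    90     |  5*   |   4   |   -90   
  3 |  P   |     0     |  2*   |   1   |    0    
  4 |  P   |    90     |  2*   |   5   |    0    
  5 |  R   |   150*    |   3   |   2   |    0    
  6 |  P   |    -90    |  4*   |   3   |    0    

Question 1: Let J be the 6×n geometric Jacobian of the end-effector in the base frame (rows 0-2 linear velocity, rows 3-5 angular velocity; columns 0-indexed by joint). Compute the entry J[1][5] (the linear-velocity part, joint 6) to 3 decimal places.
0.500

prismatic axis z_5 = (0.8660,0.5000,0.0000)
J_v[:, 5] = z_5; J_ω[:, 5] = (0,0,0)
entry J[1][5] = 0.5000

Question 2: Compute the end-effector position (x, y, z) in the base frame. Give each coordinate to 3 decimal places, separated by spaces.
5.080 3.201 2.402

after link 1: o_1 = (-4.3301, -2.5000, 1.0000)
after link 2: o_2 = (-6.8301, 1.8301, 5.0000)
after link 3: o_3 = (-5.0981, 2.8301, 6.0000)
after link 4: o_4 = (-0.8660, -0.5000, 6.0000)
after link 5: o_5 = (0.8660, 2.5000, 5.0000)
after link 6: o_6 = (5.0801, 3.2010, 2.4019)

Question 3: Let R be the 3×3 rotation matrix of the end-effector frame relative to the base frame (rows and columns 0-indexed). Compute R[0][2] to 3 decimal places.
End-effector z-axis (col 2 of R) = (0.8660,0.5000,0.0000)
R[0][2] = 0.8660

0.866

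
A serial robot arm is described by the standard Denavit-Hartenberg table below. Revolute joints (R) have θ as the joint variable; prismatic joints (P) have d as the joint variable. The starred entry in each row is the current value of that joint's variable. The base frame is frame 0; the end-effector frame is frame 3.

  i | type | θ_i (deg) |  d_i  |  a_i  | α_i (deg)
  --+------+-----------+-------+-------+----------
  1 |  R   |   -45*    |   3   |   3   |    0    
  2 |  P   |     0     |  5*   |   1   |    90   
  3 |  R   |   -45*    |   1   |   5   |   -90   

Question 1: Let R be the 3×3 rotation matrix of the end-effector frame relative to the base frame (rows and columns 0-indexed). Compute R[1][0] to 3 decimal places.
End-effector x-axis (col 0 of R) = (0.5000,-0.5000,-0.7071)
R[1][0] = -0.5000

-0.500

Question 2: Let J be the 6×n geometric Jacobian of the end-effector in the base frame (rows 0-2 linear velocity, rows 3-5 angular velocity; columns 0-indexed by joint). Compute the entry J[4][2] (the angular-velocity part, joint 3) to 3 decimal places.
axis z_2 = (-0.7071,-0.7071,0.0000); lever o_n−o_2 = (1.7929,-3.2071,-3.5355)
cross product → J_v[:, 2] = (2.5000,-2.5000,3.5355)
J_ω[:, 2] = z_2
entry J[4][2] = -0.7071

-0.707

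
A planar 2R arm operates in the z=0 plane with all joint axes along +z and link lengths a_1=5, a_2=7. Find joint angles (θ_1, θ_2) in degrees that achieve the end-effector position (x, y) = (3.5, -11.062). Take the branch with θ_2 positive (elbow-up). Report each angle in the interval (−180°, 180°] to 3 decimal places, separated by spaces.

cos θ_2 = (134.6178−5²−7²)/(2·5·7) = 0.8660; θ_2 = 30.0064° (elbow-up)
β = atan2(-11.0620,3.5000) = -72.4427°; ψ = atan2(3.5007,11.0618) = 17.5608°
θ_1 = β − ψ = -90.0035°

-90.004 30.006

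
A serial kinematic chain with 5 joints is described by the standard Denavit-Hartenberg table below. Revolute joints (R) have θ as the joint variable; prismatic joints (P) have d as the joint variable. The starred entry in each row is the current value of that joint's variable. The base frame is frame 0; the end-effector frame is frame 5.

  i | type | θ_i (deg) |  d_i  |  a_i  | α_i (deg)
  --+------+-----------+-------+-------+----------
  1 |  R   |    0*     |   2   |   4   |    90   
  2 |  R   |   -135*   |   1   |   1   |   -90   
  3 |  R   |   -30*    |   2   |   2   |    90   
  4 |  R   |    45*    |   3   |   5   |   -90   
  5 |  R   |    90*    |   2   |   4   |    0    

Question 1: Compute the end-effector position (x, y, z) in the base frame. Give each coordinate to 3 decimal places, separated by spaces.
5.330 -2.195 -6.499

after link 1: o_1 = (4.0000, 0.0000, 2.0000)
after link 2: o_2 = (3.2929, -1.0000, 1.2929)
after link 3: o_3 = (3.4824, -2.0000, -1.3461)
after link 4: o_4 = (4.8780, -6.3658, -4.9505)
after link 5: o_5 = (5.3298, -2.1946, -6.4987)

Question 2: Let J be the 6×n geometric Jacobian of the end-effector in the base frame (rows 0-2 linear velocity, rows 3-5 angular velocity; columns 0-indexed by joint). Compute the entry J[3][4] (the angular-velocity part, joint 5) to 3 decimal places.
axis z_4 = (0.9330,0.3536,-0.0670); lever o_n−o_4 = (0.4518,4.1712,-1.5482)
cross product → J_v[:, 4] = (-0.2679,1.4142,3.7321)
J_ω[:, 4] = z_4
entry J[3][4] = 0.9330

0.933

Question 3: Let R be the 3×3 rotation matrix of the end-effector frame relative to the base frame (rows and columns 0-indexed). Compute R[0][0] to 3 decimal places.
End-effector x-axis (col 0 of R) = (-0.3536,0.8660,-0.3536)
R[0][0] = -0.3536

-0.354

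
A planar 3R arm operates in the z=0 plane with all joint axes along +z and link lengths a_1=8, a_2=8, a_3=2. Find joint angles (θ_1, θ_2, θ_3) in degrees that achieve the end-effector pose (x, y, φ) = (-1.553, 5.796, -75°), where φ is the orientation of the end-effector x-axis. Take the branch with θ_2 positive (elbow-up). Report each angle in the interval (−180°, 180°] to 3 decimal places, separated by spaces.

45.002 119.996 120.002

wrist centre = target − a_3·(cos φ, sin φ) = (-2.0706, 7.7279)
cos θ_2 = (64.0072−8²−8²)/(2·8·8) = -0.4999; θ_2 = 119.9963° (elbow-up)
β = atan2(7.7279,-2.0706) = 104.9998°; ψ = atan2(6.9285,4.0005) = 59.9981°
θ_1 = β − ψ = 45.0016°
θ_3 = φ − θ_1 − θ_2 = 120.0021° (wrapped to (-180°,180°])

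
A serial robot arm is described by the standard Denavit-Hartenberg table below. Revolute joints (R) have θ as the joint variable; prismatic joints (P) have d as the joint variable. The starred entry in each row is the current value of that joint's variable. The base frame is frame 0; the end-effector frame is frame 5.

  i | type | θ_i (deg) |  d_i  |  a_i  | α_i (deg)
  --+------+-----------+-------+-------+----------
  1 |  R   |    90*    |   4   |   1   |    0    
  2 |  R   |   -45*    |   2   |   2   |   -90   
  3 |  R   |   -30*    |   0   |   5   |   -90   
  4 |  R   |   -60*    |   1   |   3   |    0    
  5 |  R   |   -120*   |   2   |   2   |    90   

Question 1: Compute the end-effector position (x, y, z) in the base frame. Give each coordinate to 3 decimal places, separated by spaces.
3.393 8.068 5.652

after link 1: o_1 = (0.0000, 1.0000, 4.0000)
after link 2: o_2 = (1.4142, 2.4142, 6.0000)
after link 3: o_3 = (4.4761, 5.4761, 8.5000)
after link 4: o_4 = (3.9111, 8.5853, 8.3840)
after link 5: o_5 = (3.3934, 8.0677, 5.6519)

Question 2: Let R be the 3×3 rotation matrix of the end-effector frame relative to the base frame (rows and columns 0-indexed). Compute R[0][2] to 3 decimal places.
0.707

End-effector z-axis (col 2 of R) = (0.7071,-0.7071,-0.0000)
R[0][2] = 0.7071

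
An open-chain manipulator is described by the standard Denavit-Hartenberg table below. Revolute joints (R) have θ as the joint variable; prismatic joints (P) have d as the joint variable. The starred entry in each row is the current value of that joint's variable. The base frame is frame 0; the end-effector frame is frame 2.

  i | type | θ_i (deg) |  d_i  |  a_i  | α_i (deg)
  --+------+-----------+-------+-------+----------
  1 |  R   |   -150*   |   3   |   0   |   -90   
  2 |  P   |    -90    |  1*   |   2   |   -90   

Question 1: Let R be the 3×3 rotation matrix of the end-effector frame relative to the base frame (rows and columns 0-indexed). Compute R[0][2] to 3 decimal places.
End-effector z-axis (col 2 of R) = (-0.8660,-0.5000,-0.0000)
R[0][2] = -0.8660

-0.866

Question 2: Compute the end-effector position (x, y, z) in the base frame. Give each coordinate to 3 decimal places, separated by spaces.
0.500 -0.866 5.000

after link 1: o_1 = (0.0000, 0.0000, 3.0000)
after link 2: o_2 = (0.5000, -0.8660, 5.0000)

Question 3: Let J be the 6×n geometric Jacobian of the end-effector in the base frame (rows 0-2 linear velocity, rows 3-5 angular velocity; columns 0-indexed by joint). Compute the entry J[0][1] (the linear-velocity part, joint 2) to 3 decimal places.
prismatic axis z_1 = (0.5000,-0.8660,0.0000)
J_v[:, 1] = z_1; J_ω[:, 1] = (0,0,0)
entry J[0][1] = 0.5000

0.500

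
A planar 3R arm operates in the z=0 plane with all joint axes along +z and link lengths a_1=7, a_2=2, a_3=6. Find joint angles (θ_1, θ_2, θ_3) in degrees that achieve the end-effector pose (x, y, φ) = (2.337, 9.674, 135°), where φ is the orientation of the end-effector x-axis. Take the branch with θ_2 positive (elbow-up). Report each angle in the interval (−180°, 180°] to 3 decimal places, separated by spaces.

29.994 45.022 59.984

wrist centre = target − a_3·(cos φ, sin φ) = (6.5796, 5.4314)
cos θ_2 = (72.7913−7²−2²)/(2·7·2) = 0.7068; θ_2 = 45.0221° (elbow-up)
β = atan2(5.4314,6.5796) = 39.5390°; ψ = atan2(1.4148,8.4137) = 9.5450°
θ_1 = β − ψ = 29.9940°
θ_3 = φ − θ_1 − θ_2 = 59.9839° (wrapped to (-180°,180°])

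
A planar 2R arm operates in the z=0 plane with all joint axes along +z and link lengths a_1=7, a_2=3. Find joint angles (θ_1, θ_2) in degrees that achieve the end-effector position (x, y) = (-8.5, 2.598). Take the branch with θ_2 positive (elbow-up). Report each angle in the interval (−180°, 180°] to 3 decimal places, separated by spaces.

cos θ_2 = (78.9996−7²−3²)/(2·7·3) = 0.5000; θ_2 = 60.0006° (elbow-up)
β = atan2(2.5980,-8.5000) = 163.0044°; ψ = atan2(2.5981,8.5000) = 16.9962°
θ_1 = β − ψ = 146.0081°

146.008 60.001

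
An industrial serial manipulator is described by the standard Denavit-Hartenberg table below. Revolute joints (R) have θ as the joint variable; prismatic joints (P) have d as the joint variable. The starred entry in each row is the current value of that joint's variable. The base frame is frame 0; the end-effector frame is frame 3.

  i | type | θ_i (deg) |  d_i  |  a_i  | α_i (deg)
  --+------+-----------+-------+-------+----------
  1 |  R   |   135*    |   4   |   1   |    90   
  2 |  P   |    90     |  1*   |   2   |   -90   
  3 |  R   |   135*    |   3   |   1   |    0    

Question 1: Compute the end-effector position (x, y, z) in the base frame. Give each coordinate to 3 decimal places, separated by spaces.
after link 1: o_1 = (-0.7071, 0.7071, 4.0000)
after link 2: o_2 = (-0.0000, 1.4142, 6.0000)
after link 3: o_3 = (1.6213, -1.2071, 5.2929)

1.621 -1.207 5.293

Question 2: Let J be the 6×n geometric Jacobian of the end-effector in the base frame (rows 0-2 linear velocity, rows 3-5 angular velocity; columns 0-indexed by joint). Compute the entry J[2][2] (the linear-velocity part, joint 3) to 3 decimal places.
-0.707

axis z_2 = (0.7071,-0.7071,0.0000); lever o_n−o_2 = (1.6213,-2.6213,-0.7071)
cross product → J_v[:, 2] = (0.5000,0.5000,-0.7071)
J_ω[:, 2] = z_2
entry J[2][2] = -0.7071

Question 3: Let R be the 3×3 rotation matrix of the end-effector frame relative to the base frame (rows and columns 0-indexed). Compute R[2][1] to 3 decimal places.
End-effector y-axis (col 1 of R) = (0.5000,0.5000,-0.7071)
R[2][1] = -0.7071

-0.707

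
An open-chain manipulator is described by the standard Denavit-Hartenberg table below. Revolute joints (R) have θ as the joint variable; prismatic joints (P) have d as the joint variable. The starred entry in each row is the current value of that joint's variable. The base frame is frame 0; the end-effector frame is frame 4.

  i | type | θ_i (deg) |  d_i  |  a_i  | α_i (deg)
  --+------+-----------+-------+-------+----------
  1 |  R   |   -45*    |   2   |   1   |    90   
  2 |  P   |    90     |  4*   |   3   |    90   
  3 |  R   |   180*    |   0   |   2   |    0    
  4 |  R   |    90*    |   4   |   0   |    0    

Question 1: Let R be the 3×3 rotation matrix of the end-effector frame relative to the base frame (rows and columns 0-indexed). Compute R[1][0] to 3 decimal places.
End-effector x-axis (col 0 of R) = (0.7071,0.7071,-0.0000)
R[1][0] = 0.7071

0.707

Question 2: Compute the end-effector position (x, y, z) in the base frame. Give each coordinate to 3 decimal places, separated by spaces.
0.707 -6.364 3.000

after link 1: o_1 = (0.7071, -0.7071, 2.0000)
after link 2: o_2 = (-2.1213, -3.5355, 5.0000)
after link 3: o_3 = (-2.1213, -3.5355, 3.0000)
after link 4: o_4 = (0.7071, -6.3640, 3.0000)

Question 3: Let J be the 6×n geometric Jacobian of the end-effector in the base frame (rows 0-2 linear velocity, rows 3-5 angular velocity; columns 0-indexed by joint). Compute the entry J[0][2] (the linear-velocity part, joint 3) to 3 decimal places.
axis z_2 = (0.7071,-0.7071,-0.0000); lever o_n−o_2 = (2.8284,-2.8284,-2.0000)
cross product → J_v[:, 2] = (1.4142,1.4142,-0.0000)
J_ω[:, 2] = z_2
entry J[0][2] = 1.4142

1.414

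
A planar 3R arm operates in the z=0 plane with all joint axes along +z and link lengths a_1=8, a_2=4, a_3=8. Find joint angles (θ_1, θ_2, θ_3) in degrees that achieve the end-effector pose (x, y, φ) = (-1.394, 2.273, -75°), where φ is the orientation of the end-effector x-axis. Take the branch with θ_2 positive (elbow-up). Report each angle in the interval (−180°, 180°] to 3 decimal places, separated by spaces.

wrist centre = target − a_3·(cos φ, sin φ) = (-3.4646, 10.0004)
cos θ_2 = (112.0113−8²−4²)/(2·8·4) = 0.5002; θ_2 = 59.9884° (elbow-up)
β = atan2(10.0004,-3.4646) = 109.1082°; ψ = atan2(3.4637,10.0007) = 19.1033°
θ_1 = β − ψ = 90.0049°
θ_3 = φ − θ_1 − θ_2 = 135.0067° (wrapped to (-180°,180°])

90.005 59.988 135.007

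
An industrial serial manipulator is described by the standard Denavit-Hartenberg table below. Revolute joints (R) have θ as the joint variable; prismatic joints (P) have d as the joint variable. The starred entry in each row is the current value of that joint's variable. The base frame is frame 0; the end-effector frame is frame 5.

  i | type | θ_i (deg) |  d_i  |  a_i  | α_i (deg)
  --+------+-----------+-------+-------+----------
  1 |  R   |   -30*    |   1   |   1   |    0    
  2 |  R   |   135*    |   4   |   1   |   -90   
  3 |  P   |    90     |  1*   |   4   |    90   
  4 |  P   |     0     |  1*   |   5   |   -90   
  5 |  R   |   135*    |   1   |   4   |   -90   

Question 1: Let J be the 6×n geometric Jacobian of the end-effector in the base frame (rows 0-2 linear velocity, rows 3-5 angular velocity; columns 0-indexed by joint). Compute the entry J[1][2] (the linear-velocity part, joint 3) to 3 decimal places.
-0.259

prismatic axis z_2 = (-0.9659,-0.2588,0.0000)
J_v[:, 2] = z_2; J_ω[:, 2] = (0,0,0)
entry J[1][2] = -0.2588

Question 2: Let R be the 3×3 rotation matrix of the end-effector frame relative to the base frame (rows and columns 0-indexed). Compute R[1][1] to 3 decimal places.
End-effector y-axis (col 1 of R) = (0.9659,0.2588,-0.0000)
R[1][1] = 0.2588

0.259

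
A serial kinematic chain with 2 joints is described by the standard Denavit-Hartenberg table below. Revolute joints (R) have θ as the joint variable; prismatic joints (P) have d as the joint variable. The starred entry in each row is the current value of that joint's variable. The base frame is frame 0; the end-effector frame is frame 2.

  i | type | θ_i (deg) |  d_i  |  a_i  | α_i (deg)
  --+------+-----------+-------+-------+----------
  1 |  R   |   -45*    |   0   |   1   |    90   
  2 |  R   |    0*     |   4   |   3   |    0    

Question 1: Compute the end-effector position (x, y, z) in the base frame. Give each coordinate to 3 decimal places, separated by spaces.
after link 1: o_1 = (0.7071, -0.7071, 0.0000)
after link 2: o_2 = (0.0000, -5.6569, 0.0000)

0.000 -5.657 0.000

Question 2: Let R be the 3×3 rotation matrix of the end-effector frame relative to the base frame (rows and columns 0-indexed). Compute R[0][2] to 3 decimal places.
-0.707

End-effector z-axis (col 2 of R) = (-0.7071,-0.7071,0.0000)
R[0][2] = -0.7071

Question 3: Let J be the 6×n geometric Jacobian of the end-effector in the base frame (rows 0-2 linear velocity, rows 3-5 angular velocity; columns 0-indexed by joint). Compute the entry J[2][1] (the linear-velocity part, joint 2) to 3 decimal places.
axis z_1 = (-0.7071,-0.7071,0.0000); lever o_n−o_1 = (-0.7071,-4.9497,0.0000)
cross product → J_v[:, 1] = (0.0000,0.0000,3.0000)
J_ω[:, 1] = z_1
entry J[2][1] = 3.0000

3.000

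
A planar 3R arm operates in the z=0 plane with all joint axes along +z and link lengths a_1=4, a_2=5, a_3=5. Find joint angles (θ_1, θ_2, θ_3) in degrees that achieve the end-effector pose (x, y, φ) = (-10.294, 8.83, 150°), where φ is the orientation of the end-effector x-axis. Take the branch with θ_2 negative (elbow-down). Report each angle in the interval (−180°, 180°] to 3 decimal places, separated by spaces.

150.006 -30.012 30.006

wrist centre = target − a_3·(cos φ, sin φ) = (-5.9639, 6.3300)
cos θ_2 = (75.6367−4²−5²)/(2·4·5) = 0.8659; θ_2 = -30.0124° (elbow-down)
β = atan2(6.3300,-5.9639) = 133.2942°; ψ = atan2(-2.5009,8.3296) = -16.7123°
θ_1 = β − ψ = 150.0064°
θ_3 = φ − θ_1 − θ_2 = 30.0060° (wrapped to (-180°,180°])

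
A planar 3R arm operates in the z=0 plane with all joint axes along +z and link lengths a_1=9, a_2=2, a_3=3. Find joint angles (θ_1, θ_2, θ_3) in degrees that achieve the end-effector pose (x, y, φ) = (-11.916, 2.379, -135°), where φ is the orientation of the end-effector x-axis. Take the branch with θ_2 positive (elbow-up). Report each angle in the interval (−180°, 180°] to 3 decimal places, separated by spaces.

wrist centre = target − a_3·(cos φ, sin φ) = (-9.7947, 4.5003)
cos θ_2 = (116.1886−9²−2²)/(2·9·2) = 0.8664; θ_2 = 29.9627° (elbow-up)
β = atan2(4.5003,-9.7947) = 155.3228°; ψ = atan2(0.9989,10.7327) = 5.3171°
θ_1 = β − ψ = 150.0057°
θ_3 = φ − θ_1 − θ_2 = 45.0316° (wrapped to (-180°,180°])

150.006 29.963 45.032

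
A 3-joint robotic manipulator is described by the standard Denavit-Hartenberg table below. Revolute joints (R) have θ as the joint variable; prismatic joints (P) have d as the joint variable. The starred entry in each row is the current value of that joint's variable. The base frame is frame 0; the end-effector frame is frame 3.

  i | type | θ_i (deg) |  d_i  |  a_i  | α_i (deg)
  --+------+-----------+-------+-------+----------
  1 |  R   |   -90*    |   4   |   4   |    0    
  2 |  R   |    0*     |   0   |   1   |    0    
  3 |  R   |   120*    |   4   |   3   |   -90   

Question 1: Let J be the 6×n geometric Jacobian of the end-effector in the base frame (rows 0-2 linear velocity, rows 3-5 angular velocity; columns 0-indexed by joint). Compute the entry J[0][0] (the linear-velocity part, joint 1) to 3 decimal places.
3.500

axis z_0 = ẑ; lever o_n−o_0 = (2.5981,-3.5000,8.0000)
cross product → J_v[:, 0] = (3.5000,2.5981,-0.0000)
J_ω[:, 0] = z_0
entry J[0][0] = 3.5000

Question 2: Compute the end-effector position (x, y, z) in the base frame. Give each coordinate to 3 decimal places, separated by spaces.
2.598 -3.500 8.000

after link 1: o_1 = (0.0000, -4.0000, 4.0000)
after link 2: o_2 = (0.0000, -5.0000, 4.0000)
after link 3: o_3 = (2.5981, -3.5000, 8.0000)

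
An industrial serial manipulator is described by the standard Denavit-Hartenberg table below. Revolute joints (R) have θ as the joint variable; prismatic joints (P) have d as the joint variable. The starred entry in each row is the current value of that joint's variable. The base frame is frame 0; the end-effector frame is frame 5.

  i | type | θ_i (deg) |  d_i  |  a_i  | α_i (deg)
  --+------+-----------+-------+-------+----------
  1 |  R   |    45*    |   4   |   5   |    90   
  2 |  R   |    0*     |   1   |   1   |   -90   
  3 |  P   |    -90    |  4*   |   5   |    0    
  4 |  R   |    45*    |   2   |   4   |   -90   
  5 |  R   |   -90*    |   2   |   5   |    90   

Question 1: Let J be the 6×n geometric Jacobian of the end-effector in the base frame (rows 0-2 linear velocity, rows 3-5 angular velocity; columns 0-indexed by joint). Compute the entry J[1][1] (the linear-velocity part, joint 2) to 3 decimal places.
-7.778

axis z_1 = (0.7071,-0.7071,0.0000); lever o_n−o_1 = (8.9497,-1.5355,11.0000)
cross product → J_v[:, 1] = (-7.7782,-7.7782,5.2426)
J_ω[:, 1] = z_1
entry J[1][1] = -7.7782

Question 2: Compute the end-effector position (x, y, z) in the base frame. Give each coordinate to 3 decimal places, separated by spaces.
12.485 2.000 15.000

after link 1: o_1 = (3.5355, 3.5355, 4.0000)
after link 2: o_2 = (4.9497, 3.5355, 4.0000)
after link 3: o_3 = (8.4853, -0.0000, 8.0000)
after link 4: o_4 = (12.4853, -0.0000, 10.0000)
after link 5: o_5 = (12.4853, 2.0000, 15.0000)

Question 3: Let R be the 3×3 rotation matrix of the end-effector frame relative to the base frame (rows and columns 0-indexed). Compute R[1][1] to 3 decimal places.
End-effector y-axis (col 1 of R) = (0.0000,1.0000,0.0000)
R[1][1] = 1.0000

1.000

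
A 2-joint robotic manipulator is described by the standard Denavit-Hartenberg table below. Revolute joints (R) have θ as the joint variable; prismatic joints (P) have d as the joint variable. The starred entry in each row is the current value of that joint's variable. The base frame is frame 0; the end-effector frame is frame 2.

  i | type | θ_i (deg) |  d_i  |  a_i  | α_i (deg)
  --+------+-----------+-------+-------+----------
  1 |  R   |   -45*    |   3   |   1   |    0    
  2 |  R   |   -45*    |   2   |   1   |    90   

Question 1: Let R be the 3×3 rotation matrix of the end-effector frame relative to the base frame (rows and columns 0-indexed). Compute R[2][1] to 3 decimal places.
End-effector y-axis (col 1 of R) = (0.0000,0.0000,1.0000)
R[2][1] = 1.0000

1.000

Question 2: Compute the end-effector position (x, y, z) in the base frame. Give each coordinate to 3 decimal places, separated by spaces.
0.707 -1.707 5.000

after link 1: o_1 = (0.7071, -0.7071, 3.0000)
after link 2: o_2 = (0.7071, -1.7071, 5.0000)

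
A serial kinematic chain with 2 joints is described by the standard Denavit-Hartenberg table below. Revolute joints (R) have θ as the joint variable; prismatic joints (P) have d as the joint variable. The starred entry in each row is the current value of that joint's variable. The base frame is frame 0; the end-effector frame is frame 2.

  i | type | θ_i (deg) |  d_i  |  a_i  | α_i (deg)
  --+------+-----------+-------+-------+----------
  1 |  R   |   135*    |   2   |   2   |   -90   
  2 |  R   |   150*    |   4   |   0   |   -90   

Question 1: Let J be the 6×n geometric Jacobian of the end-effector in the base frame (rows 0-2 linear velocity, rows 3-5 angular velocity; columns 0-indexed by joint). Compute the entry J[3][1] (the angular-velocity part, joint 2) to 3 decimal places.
axis z_1 = (-0.7071,-0.7071,0.0000); lever o_n−o_1 = (-2.8284,-2.8284,0.0000)
cross product → J_v[:, 1] = (-0.0000,0.0000,-0.0000)
J_ω[:, 1] = z_1
entry J[3][1] = -0.7071

-0.707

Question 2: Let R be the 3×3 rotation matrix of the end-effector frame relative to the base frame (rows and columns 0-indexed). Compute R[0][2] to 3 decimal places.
0.354

End-effector z-axis (col 2 of R) = (0.3536,-0.3536,0.8660)
R[0][2] = 0.3536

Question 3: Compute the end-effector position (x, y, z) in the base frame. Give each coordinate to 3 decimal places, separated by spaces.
-4.243 -1.414 2.000

after link 1: o_1 = (-1.4142, 1.4142, 2.0000)
after link 2: o_2 = (-4.2426, -1.4142, 2.0000)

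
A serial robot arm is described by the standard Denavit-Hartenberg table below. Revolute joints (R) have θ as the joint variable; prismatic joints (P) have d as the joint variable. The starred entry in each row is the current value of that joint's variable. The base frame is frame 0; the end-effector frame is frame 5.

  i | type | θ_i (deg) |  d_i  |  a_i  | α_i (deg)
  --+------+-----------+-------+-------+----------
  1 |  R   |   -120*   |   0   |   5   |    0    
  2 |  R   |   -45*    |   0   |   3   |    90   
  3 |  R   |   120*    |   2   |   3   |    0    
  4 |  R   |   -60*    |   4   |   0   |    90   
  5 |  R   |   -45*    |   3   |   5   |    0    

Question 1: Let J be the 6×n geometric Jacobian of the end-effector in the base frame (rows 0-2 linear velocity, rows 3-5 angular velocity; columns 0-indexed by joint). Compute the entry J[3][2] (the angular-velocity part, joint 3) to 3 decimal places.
axis z_2 = (-0.2588,0.9659,0.0000); lever o_n−o_2 = (-3.4060,1.6388,4.1599)
cross product → J_v[:, 2] = (4.0182,1.0767,2.8658)
J_ω[:, 2] = z_2
entry J[3][2] = -0.2588

-0.259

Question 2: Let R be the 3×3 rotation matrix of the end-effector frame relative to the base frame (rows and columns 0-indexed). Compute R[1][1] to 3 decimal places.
0.592

End-effector y-axis (col 1 of R) = (-0.5245,0.5915,0.6124)
R[1][1] = 0.5915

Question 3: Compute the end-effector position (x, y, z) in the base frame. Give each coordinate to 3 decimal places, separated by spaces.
-8.804 -3.468 4.160

after link 1: o_1 = (-2.5000, -4.3301, 0.0000)
after link 2: o_2 = (-5.3978, -5.1066, 0.0000)
after link 3: o_3 = (-4.4665, -2.7865, 2.5981)
after link 4: o_4 = (-5.5018, 1.0772, 2.5981)
after link 5: o_5 = (-8.8038, -3.4678, 4.1599)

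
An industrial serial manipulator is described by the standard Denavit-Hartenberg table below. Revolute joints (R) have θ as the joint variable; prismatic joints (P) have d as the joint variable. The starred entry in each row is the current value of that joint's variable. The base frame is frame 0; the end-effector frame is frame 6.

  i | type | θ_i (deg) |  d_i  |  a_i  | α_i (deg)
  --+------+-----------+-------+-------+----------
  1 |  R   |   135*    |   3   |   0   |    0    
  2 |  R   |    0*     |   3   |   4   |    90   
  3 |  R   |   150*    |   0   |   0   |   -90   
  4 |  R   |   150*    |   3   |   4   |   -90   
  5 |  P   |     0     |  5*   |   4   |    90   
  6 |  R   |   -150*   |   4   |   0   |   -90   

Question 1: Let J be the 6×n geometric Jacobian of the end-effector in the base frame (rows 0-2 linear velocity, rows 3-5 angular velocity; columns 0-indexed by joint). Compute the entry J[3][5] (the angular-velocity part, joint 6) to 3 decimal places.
axis z_5 = (0.3536,-0.3536,-0.8660); lever o_n−o_5 = (1.4142,-1.4142,-3.4641)
cross product → J_v[:, 5] = (-0.0000,0.0000,-0.0000)
J_ω[:, 5] = z_5
entry J[3][5] = 0.3536

0.354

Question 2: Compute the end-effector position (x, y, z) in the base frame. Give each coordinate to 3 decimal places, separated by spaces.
-5.894 6.361 -4.776

after link 1: o_1 = (0.0000, 0.0000, 3.0000)
after link 2: o_2 = (-2.8284, 2.8284, 6.0000)
after link 3: o_3 = (-2.8284, 2.8284, 6.0000)
after link 4: o_4 = (-5.3033, 2.4749, 1.6699)
after link 5: o_5 = (-7.3079, 7.7748, -1.3122)
after link 6: o_6 = (-5.8937, 6.3606, -4.7763)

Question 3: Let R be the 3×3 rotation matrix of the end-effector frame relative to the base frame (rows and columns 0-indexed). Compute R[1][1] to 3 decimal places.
End-effector y-axis (col 1 of R) = (-0.3536,0.3536,0.8660)
R[1][1] = 0.3536

0.354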